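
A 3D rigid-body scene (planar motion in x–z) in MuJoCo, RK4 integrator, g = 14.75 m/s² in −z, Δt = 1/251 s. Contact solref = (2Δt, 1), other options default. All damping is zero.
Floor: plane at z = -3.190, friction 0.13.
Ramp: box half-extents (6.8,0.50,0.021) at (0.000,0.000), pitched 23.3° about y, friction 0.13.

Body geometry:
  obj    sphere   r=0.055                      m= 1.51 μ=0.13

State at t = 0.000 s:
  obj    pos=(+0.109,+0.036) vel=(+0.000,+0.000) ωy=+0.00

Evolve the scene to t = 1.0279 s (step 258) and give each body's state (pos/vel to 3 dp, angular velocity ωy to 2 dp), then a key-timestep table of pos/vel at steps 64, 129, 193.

State at t = 1.0279 s:
  obj    pos=(+2.131,-0.835) vel=(+3.935,-1.694) ωy=+77.86

Key-timestep trajectory:
   step    t(s)  obj.x    obj.z    obj.vx   obj.vz 
     64  0.2550   +0.233  -0.018  +0.976  -0.420
    129  0.5139   +0.615  -0.182  +1.967  -0.847
    193  0.7689   +1.241  -0.452  +2.943  -1.268


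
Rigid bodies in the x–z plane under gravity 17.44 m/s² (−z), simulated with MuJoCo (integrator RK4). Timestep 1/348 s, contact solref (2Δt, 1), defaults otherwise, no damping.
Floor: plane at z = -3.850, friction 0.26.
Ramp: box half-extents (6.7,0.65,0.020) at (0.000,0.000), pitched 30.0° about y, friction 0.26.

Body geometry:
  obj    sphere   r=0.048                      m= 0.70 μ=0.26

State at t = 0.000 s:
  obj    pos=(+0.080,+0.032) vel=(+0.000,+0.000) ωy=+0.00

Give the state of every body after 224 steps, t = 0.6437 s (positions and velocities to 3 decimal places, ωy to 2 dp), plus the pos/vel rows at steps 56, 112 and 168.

State at t = 0.6437 s:
  obj    pos=(+1.198,-0.613) vel=(+3.472,-2.005) ωy=+83.51

Key-timestep trajectory:
   step    t(s)  obj.x    obj.z    obj.vx   obj.vz 
     56  0.1609   +0.150  -0.008  +0.868  -0.501
    112  0.3218   +0.360  -0.129  +1.736  -1.002
    168  0.4828   +0.709  -0.331  +2.604  -1.504


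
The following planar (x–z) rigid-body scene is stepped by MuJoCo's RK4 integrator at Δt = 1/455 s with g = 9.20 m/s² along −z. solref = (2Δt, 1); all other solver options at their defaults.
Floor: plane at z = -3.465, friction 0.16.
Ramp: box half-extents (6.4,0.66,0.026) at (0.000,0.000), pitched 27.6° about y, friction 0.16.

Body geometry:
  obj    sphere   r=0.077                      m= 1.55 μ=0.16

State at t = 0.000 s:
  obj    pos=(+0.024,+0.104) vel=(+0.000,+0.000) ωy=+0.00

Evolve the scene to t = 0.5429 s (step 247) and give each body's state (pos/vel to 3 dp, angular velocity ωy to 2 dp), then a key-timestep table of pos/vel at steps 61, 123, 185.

State at t = 0.5429 s:
  obj    pos=(+0.422,-0.104) vel=(+1.465,-0.766) ωy=+21.46

Key-timestep trajectory:
   step    t(s)  obj.x    obj.z    obj.vx   obj.vz 
     61  0.1341   +0.048  +0.091  +0.362  -0.189
    123  0.2703   +0.123  +0.052  +0.729  -0.381
    185  0.4066   +0.247  -0.013  +1.097  -0.574


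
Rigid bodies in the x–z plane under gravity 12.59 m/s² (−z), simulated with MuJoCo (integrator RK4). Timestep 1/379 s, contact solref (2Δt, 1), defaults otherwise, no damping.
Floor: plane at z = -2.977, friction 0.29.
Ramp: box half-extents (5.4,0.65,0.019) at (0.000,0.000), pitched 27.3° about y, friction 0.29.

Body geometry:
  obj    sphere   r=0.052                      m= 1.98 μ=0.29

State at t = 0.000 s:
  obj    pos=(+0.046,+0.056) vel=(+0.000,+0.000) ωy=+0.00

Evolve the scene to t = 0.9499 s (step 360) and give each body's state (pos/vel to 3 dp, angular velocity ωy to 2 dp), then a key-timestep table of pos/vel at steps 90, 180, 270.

State at t = 0.9499 s:
  obj    pos=(+1.700,-0.797) vel=(+3.482,-1.797) ωy=+75.34

Key-timestep trajectory:
   step    t(s)  obj.x    obj.z    obj.vx   obj.vz 
     90  0.2375   +0.149  +0.003  +0.870  -0.449
    180  0.4749   +0.459  -0.157  +1.741  -0.898
    270  0.7124   +0.976  -0.424  +2.611  -1.348


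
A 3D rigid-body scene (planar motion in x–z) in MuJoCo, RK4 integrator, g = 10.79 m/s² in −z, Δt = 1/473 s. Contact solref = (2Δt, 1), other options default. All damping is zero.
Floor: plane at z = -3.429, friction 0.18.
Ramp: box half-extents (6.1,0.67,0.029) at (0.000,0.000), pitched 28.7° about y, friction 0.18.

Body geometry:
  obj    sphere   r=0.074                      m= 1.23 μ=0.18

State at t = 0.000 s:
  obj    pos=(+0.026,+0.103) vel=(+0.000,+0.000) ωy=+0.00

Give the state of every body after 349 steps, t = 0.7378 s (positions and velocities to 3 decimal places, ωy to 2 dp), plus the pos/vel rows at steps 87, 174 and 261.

State at t = 0.7378 s:
  obj    pos=(+0.910,-0.381) vel=(+2.396,-1.312) ωy=+36.90

Key-timestep trajectory:
   step    t(s)  obj.x    obj.z    obj.vx   obj.vz 
     87  0.1839   +0.081  +0.073  +0.597  -0.327
    174  0.3679   +0.246  -0.017  +1.194  -0.654
    261  0.5518   +0.520  -0.167  +1.792  -0.981


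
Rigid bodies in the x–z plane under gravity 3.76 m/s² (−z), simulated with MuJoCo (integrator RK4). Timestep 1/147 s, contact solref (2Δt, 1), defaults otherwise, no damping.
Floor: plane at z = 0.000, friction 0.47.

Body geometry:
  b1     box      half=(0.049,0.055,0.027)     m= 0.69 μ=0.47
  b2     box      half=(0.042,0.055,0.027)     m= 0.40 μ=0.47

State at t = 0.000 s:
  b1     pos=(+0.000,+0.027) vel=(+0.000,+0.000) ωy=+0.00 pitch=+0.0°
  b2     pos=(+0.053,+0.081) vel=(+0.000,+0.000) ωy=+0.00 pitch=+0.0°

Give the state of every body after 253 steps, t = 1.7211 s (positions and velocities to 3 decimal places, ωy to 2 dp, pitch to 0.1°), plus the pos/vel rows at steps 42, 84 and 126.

State at t = 1.7211 s:
  b1     pos=(+0.000,+0.027) vel=(+0.000,+0.000) ωy=+0.00 pitch=+0.0°
  b2     pos=(+0.164,+0.027) vel=(+0.000,+0.000) ωy=+0.00 pitch=+180.0°

Key-timestep trajectory:
   step    t(s)  b1.x    b1.z    b1.vx   b1.vz   b2.x    b2.z    b2.vx   b2.vz 
     42  0.2857   +0.000  +0.027  +0.000  +0.000   +0.067  +0.074  +0.117  -0.109
     84  0.5714   +0.000  +0.027  +0.000  +0.000   +0.111  +0.049  +0.086  +0.017
    126  0.8571   +0.000  +0.027  +0.000  +0.000   +0.130  +0.049  +0.097  -0.028


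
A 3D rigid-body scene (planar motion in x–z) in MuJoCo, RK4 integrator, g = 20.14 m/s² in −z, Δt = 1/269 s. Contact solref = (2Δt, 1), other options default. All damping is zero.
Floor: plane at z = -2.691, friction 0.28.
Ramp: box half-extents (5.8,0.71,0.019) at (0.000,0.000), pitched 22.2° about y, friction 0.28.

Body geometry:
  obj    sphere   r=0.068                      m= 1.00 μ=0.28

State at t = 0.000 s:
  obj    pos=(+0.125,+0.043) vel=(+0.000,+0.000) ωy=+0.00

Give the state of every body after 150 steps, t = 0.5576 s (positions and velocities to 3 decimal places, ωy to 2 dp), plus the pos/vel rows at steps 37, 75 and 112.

State at t = 0.5576 s:
  obj    pos=(+0.908,-0.276) vel=(+2.806,-1.145) ωy=+44.56

Key-timestep trajectory:
   step    t(s)  obj.x    obj.z    obj.vx   obj.vz 
     37  0.1375   +0.173  +0.024  +0.692  -0.283
     75  0.2788   +0.321  -0.037  +1.403  -0.573
    112  0.4164   +0.561  -0.135  +2.096  -0.855


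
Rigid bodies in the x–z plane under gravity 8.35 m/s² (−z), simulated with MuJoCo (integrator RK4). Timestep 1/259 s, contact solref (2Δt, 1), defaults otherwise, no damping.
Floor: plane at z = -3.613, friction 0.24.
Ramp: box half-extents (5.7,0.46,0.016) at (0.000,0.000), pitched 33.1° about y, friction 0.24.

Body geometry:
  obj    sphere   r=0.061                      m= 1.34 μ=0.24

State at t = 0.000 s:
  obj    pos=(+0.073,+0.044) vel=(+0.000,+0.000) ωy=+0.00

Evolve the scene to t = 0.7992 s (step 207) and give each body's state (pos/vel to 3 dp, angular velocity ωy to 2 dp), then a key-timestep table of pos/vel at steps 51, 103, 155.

State at t = 0.7992 s:
  obj    pos=(+0.945,-0.524) vel=(+2.181,-1.422) ωy=+42.66

Key-timestep trajectory:
   step    t(s)  obj.x    obj.z    obj.vx   obj.vz 
     51  0.1969   +0.126  +0.010  +0.537  -0.350
    103  0.3977   +0.289  -0.096  +1.085  -0.707
    155  0.5985   +0.562  -0.274  +1.633  -1.065


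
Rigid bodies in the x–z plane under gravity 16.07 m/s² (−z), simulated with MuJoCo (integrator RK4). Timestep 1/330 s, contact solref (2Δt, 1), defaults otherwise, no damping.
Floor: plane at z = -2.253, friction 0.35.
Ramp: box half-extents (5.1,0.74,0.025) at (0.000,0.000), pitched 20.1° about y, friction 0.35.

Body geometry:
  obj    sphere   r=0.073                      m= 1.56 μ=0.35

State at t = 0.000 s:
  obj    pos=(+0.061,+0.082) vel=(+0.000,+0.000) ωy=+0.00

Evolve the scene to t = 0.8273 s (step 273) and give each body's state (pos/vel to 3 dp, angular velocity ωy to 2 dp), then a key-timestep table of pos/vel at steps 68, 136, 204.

State at t = 0.8273 s:
  obj    pos=(+1.329,-0.382) vel=(+3.065,-1.122) ωy=+44.70

Key-timestep trajectory:
   step    t(s)  obj.x    obj.z    obj.vx   obj.vz 
     68  0.2061   +0.140  +0.053  +0.763  -0.279
    136  0.4121   +0.376  -0.033  +1.527  -0.559
    204  0.6182   +0.769  -0.177  +2.290  -0.838


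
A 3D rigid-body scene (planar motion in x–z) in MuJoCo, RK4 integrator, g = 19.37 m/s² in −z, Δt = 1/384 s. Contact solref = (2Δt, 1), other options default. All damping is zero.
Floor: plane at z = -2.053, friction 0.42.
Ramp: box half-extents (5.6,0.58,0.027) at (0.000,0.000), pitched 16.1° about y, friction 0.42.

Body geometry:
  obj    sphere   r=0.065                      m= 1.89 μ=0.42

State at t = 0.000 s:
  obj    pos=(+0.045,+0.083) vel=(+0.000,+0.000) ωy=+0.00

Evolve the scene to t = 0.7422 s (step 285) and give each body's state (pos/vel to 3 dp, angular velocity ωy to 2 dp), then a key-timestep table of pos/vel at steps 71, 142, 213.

State at t = 0.7422 s:
  obj    pos=(+1.060,-0.210) vel=(+2.736,-0.790) ωy=+43.81

Key-timestep trajectory:
   step    t(s)  obj.x    obj.z    obj.vx   obj.vz 
     71  0.1849   +0.108  +0.065  +0.682  -0.197
    142  0.3698   +0.297  +0.010  +1.363  -0.393
    213  0.5547   +0.612  -0.081  +2.045  -0.590


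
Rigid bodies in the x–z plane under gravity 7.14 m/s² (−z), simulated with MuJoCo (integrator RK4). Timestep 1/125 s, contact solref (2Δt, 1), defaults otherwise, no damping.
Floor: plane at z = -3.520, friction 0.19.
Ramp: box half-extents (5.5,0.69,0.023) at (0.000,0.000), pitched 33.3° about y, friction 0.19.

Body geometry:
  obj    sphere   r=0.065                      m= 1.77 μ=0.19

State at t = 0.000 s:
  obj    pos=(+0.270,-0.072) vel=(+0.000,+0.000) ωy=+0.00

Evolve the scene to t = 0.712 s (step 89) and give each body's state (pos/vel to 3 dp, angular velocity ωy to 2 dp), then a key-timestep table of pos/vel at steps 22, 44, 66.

State at t = 0.712 s:
  obj    pos=(+0.864,-0.462) vel=(+1.667,-1.095) ωy=+30.65

Key-timestep trajectory:
   step    t(s)  obj.x    obj.z    obj.vx   obj.vz 
     22  0.1760   +0.306  -0.096  +0.412  -0.271
     44  0.3520   +0.415  -0.167  +0.824  -0.541
     66  0.5280   +0.596  -0.287  +1.236  -0.812


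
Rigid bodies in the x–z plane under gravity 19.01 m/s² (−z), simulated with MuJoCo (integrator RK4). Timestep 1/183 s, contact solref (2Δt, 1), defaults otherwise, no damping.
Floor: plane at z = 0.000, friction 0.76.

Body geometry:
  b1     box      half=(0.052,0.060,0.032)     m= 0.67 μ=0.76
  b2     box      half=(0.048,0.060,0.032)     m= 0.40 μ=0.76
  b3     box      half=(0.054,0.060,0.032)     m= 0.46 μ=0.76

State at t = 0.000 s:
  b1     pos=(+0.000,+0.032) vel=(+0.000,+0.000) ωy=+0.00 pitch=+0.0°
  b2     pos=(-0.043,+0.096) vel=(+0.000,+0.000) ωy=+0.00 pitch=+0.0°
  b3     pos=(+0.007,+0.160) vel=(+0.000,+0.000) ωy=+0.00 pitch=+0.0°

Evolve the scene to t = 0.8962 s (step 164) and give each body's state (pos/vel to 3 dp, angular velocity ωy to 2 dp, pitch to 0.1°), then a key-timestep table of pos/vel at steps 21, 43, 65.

State at t = 0.8962 s:
  b1     pos=(+0.000,+0.032) vel=(+0.000,+0.000) ωy=+0.00 pitch=+0.0°
  b2     pos=(-0.043,+0.096) vel=(+0.000,+0.000) ωy=+0.00 pitch=-0.1°
  b3     pos=(+0.134,+0.032) vel=(+0.000,+0.000) ωy=+0.00 pitch=+180.0°

Key-timestep trajectory:
   step    t(s)  b1.x    b1.z    b1.vx   b1.vz   b2.x    b2.z    b2.vx   b2.vz   b3.x    b3.z    b3.vx   b3.vz 
     21  0.1148   +0.000  +0.032  +0.000  +0.000   -0.043  +0.096  -0.001  +0.000   +0.012  +0.159  +0.099  -0.020
     43  0.2350   +0.000  +0.032  +0.000  +0.000   -0.043  +0.096  +0.000  +0.000   +0.039  +0.131  +0.310  -0.851
     65  0.3552   +0.000  +0.032  +0.000  +0.000   -0.043  +0.096  +0.000  +0.000   +0.120  +0.061  +0.726  -1.426


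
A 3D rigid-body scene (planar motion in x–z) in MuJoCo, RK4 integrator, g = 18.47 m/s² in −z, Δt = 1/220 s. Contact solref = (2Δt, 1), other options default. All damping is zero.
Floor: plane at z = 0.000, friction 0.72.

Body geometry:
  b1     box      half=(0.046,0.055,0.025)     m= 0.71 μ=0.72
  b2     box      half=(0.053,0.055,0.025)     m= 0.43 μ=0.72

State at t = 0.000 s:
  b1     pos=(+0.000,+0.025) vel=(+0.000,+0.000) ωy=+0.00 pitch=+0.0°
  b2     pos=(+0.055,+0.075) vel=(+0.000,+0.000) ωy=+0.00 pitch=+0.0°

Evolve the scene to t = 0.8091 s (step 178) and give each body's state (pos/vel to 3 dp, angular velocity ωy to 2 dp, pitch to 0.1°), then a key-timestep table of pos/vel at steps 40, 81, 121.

State at t = 0.8091 s:
  b1     pos=(+0.000,+0.025) vel=(+0.000,+0.000) ωy=+0.00 pitch=+0.0°
  b2     pos=(+0.109,+0.053) vel=(+0.000,+0.000) ωy=+0.00 pitch=+90.0°

Key-timestep trajectory:
   step    t(s)  b1.x    b1.z    b1.vx   b1.vz   b2.x    b2.z    b2.vx   b2.vz 
     40  0.1818   +0.000  +0.025  +0.000  +0.000   +0.087  +0.059  +0.245  -0.007
     81  0.3682   +0.000  +0.025  +0.000  +0.000   +0.123  +0.057  -0.046  -0.009
    121  0.5500   +0.000  +0.025  +0.000  +0.000   +0.108  +0.054  +0.212  -0.092


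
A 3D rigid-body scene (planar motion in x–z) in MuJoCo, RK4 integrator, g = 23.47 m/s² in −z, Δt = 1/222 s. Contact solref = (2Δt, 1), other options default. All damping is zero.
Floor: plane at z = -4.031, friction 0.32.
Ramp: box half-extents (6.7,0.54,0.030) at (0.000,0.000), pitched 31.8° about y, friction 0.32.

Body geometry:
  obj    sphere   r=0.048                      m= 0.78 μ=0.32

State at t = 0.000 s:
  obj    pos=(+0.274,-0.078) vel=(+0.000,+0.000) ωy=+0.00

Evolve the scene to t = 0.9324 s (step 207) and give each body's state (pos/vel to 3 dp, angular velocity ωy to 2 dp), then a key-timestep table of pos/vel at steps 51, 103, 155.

State at t = 0.9324 s:
  obj    pos=(+3.538,-2.102) vel=(+7.001,-4.341) ωy=+171.58

Key-timestep trajectory:
   step    t(s)  obj.x    obj.z    obj.vx   obj.vz 
     51  0.2297   +0.472  -0.201  +1.725  -1.070
    103  0.4640   +1.082  -0.579  +3.484  -2.160
    155  0.6982   +2.104  -1.213  +5.242  -3.250


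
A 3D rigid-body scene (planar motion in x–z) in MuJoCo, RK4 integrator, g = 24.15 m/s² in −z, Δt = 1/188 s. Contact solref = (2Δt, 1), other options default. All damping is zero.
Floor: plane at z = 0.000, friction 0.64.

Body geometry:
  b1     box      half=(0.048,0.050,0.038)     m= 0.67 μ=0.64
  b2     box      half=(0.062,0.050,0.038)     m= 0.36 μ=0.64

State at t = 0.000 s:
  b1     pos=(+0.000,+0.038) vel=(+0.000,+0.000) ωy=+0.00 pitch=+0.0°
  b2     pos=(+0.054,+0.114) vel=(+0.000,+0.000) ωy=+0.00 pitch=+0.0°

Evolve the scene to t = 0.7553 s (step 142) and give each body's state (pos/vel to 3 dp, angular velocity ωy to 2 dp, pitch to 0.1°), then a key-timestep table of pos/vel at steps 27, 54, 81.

State at t = 0.7553 s:
  b1     pos=(+0.000,+0.038) vel=(+0.000,+0.000) ωy=+0.00 pitch=+0.0°
  b2     pos=(+0.213,+0.038) vel=(+0.000,+0.000) ωy=+0.00 pitch=+180.0°

Key-timestep trajectory:
   step    t(s)  b1.x    b1.z    b1.vx   b1.vz   b2.x    b2.z    b2.vx   b2.vz 
     27  0.1436   +0.000  +0.038  +0.000  +0.000   +0.078  +0.100  +0.373  -0.439
     54  0.2872   +0.000  +0.038  +0.000  +0.000   +0.141  +0.072  +0.225  +0.028
     81  0.4309   +0.000  +0.038  +0.000  +0.000   +0.178  +0.066  +0.479  -0.201


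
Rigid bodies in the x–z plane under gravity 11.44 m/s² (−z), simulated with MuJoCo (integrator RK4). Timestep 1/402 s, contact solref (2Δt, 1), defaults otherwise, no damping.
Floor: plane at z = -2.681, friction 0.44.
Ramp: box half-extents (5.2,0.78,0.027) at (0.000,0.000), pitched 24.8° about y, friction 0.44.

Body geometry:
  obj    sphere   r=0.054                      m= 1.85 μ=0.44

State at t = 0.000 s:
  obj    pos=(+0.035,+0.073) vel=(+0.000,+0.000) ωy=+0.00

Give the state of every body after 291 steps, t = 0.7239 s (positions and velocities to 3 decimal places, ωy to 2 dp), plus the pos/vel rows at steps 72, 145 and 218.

State at t = 0.7239 s:
  obj    pos=(+0.850,-0.304) vel=(+2.252,-1.041) ωy=+45.94

Key-timestep trajectory:
   step    t(s)  obj.x    obj.z    obj.vx   obj.vz 
     72  0.1791   +0.085  +0.050  +0.557  -0.258
    145  0.3607   +0.237  -0.020  +1.122  -0.519
    218  0.5423   +0.493  -0.138  +1.687  -0.780


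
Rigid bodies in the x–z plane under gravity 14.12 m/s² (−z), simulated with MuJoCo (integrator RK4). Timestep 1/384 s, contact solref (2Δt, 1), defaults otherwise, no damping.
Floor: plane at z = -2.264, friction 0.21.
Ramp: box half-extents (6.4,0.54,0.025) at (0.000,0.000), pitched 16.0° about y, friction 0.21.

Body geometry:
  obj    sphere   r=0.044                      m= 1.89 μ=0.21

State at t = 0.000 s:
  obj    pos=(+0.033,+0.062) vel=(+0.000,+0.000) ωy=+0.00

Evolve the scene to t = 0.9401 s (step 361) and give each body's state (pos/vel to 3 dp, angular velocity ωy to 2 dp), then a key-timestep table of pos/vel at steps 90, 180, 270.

State at t = 0.9401 s:
  obj    pos=(+1.214,-0.276) vel=(+2.512,-0.720) ωy=+59.39

Key-timestep trajectory:
   step    t(s)  obj.x    obj.z    obj.vx   obj.vz 
     90  0.2344   +0.106  +0.041  +0.626  -0.180
    180  0.4688   +0.327  -0.022  +1.253  -0.359
    270  0.7031   +0.694  -0.127  +1.879  -0.539


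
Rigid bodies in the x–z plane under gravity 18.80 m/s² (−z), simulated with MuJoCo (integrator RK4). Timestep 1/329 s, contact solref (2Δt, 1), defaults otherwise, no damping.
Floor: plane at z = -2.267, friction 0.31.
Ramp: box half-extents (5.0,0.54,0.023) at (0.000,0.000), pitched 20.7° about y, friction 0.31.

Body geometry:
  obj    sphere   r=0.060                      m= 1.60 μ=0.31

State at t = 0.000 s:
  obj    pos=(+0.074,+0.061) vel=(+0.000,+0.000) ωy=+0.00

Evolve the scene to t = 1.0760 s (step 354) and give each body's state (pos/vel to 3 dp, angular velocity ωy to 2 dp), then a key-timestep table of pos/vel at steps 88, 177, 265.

State at t = 1.0760 s:
  obj    pos=(+2.644,-0.911) vel=(+4.778,-1.805) ωy=+85.11

Key-timestep trajectory:
   step    t(s)  obj.x    obj.z    obj.vx   obj.vz 
     88  0.2675   +0.233  +0.001  +1.188  -0.449
    177  0.5380   +0.717  -0.182  +2.389  -0.903
    265  0.8055   +1.514  -0.484  +3.577  -1.351


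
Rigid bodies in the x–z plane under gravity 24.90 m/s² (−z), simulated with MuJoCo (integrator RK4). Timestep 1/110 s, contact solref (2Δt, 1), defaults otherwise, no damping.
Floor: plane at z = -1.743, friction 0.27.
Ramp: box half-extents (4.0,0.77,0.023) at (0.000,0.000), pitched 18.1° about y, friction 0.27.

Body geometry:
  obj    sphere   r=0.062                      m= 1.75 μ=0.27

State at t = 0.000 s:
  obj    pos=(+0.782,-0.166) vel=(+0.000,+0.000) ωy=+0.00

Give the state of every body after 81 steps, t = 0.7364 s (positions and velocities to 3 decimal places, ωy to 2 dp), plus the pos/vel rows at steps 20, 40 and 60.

State at t = 0.7364 s:
  obj    pos=(+2.206,-0.632) vel=(+3.867,-1.264) ωy=+65.60

Key-timestep trajectory:
   step    t(s)  obj.x    obj.z    obj.vx   obj.vz 
     20  0.1818   +0.869  -0.195  +0.955  -0.312
     40  0.3636   +1.129  -0.280  +1.910  -0.624
     60  0.5455   +1.563  -0.422  +2.864  -0.936


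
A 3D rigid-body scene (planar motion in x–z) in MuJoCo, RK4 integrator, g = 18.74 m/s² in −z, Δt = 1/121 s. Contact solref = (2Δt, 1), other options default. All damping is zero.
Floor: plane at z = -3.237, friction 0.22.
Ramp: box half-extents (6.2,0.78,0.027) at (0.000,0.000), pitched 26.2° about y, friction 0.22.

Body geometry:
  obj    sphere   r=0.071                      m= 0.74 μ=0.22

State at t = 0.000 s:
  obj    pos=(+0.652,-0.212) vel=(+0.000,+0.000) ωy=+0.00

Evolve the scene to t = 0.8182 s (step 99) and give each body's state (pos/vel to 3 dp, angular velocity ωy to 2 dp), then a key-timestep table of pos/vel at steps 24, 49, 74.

State at t = 0.8182 s:
  obj    pos=(+2.427,-1.085) vel=(+4.339,-2.135) ωy=+68.07

Key-timestep trajectory:
   step    t(s)  obj.x    obj.z    obj.vx   obj.vz 
     24  0.1983   +0.757  -0.263  +1.052  -0.518
     49  0.4050   +1.087  -0.426  +2.148  -1.057
     74  0.6116   +1.644  -0.700  +3.244  -1.596


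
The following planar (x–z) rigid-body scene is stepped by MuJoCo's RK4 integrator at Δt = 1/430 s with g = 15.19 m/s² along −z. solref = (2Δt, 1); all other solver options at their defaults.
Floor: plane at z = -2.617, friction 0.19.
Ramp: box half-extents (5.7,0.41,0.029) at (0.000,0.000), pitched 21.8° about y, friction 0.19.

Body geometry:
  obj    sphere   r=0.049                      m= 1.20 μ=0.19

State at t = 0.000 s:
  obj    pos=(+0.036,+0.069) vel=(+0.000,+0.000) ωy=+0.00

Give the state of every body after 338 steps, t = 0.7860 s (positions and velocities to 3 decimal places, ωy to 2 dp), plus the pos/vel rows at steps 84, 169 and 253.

State at t = 0.7860 s:
  obj    pos=(+1.192,-0.393) vel=(+2.941,-1.176) ωy=+64.63

Key-timestep trajectory:
   step    t(s)  obj.x    obj.z    obj.vx   obj.vz 
     84  0.1953   +0.108  +0.041  +0.731  -0.292
    169  0.3930   +0.325  -0.046  +1.470  -0.588
    253  0.5884   +0.684  -0.190  +2.201  -0.880


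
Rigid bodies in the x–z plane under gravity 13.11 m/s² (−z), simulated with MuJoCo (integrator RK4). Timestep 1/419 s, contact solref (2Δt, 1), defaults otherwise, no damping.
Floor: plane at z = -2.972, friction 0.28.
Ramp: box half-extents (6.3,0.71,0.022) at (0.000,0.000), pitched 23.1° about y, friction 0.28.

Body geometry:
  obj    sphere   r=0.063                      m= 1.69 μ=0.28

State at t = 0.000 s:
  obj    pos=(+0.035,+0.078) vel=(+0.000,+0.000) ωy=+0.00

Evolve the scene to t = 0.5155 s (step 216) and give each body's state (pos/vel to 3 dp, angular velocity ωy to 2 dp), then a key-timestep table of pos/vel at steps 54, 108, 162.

State at t = 0.5155 s:
  obj    pos=(+0.484,-0.114) vel=(+1.742,-0.743) ωy=+30.06

Key-timestep trajectory:
   step    t(s)  obj.x    obj.z    obj.vx   obj.vz 
     54  0.1289   +0.063  +0.066  +0.436  -0.186
    108  0.2578   +0.147  +0.030  +0.871  -0.372
    162  0.3866   +0.288  -0.030  +1.307  -0.557


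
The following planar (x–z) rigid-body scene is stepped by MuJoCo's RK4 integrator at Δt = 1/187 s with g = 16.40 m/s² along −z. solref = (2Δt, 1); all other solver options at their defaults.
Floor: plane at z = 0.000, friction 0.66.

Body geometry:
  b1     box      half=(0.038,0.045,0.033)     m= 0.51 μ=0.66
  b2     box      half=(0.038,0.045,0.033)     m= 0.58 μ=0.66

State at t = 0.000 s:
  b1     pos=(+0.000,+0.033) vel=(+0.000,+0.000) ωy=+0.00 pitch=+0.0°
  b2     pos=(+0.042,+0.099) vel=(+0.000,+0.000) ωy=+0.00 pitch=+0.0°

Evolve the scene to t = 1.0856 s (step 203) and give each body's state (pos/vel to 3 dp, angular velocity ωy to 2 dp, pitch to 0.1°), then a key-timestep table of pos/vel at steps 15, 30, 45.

State at t = 1.0856 s:
  b1     pos=(+0.000,+0.033) vel=(+0.000,+0.000) ωy=+0.00 pitch=+0.0°
  b2     pos=(+0.081,+0.038) vel=(+0.000,+0.000) ωy=+0.00 pitch=+90.0°

Key-timestep trajectory:
   step    t(s)  b1.x    b1.z    b1.vx   b1.vz   b2.x    b2.z    b2.vx   b2.vz 
     15  0.0802   +0.000  +0.033  +0.000  +0.000   +0.046  +0.098  +0.115  -0.027
     30  0.1604   +0.000  +0.033  +0.000  +0.000   +0.064  +0.087  +0.319  -0.351
     45  0.2406   +0.000  +0.033  +0.000  +0.000   +0.083  +0.034  -0.090  +0.164


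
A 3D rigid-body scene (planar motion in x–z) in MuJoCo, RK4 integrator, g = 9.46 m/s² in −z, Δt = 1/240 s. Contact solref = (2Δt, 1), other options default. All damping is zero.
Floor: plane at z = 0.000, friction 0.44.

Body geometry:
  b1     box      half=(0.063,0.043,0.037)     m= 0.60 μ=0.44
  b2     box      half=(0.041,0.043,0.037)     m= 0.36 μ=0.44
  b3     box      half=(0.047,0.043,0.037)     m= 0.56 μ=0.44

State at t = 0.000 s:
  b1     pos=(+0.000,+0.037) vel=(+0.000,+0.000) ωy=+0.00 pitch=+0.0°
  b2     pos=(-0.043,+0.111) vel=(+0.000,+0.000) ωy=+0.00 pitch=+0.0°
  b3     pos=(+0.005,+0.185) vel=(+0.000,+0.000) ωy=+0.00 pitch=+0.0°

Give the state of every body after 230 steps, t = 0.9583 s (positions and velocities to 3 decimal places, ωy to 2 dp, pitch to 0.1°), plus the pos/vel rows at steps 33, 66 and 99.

State at t = 0.9583 s:
  b1     pos=(+0.000,+0.037) vel=(+0.000,+0.000) ωy=+0.00 pitch=+0.0°
  b2     pos=(-0.043,+0.111) vel=(+0.000,+0.000) ωy=+0.00 pitch=+0.0°
  b3     pos=(+0.135,+0.037) vel=(+0.000,+0.000) ωy=+0.00 pitch=+180.0°

Key-timestep trajectory:
   step    t(s)  b1.x    b1.z    b1.vx   b1.vz   b2.x    b2.z    b2.vx   b2.vz   b3.x    b3.z    b3.vx   b3.vz 
     33  0.1375   +0.000  +0.037  +0.000  +0.000   -0.043  +0.111  -0.001  +0.000   +0.015  +0.181  +0.172  -0.087
     66  0.2750   +0.000  +0.037  -0.006  +0.000   -0.043  +0.111  -0.006  +0.000   +0.049  +0.121  +0.478  -0.535
     99  0.4125   +0.000  +0.037  +0.000  +0.000   -0.043  +0.111  +0.000  +0.000   +0.112  +0.087  +0.469  -0.794


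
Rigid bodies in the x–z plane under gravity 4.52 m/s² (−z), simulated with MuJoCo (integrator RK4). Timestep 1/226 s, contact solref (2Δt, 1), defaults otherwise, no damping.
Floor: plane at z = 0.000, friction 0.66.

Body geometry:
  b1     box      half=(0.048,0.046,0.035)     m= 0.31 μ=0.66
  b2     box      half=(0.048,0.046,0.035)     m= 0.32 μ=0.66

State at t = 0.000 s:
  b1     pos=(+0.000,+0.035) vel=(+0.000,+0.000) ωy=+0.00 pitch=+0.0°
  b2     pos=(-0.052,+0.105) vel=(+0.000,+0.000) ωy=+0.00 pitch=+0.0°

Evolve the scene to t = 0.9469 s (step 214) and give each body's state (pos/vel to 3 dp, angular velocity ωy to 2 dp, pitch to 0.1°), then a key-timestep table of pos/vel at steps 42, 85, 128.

State at t = 0.9469 s:
  b1     pos=(+0.000,+0.035) vel=(+0.000,+0.000) ωy=+0.00 pitch=+0.0°
  b2     pos=(-0.094,+0.048) vel=(+0.000,+0.000) ωy=+0.00 pitch=-90.0°

Key-timestep trajectory:
   step    t(s)  b1.x    b1.z    b1.vx   b1.vz   b2.x    b2.z    b2.vx   b2.vz 
     42  0.1858   +0.000  +0.035  +0.000  +0.000   -0.057  +0.104  -0.067  -0.018
     85  0.3761   +0.000  +0.035  +0.000  +0.000   -0.081  +0.083  -0.169  -0.328
    128  0.5664   +0.000  +0.035  +0.000  +0.000   -0.098  +0.051  +0.048  -0.029


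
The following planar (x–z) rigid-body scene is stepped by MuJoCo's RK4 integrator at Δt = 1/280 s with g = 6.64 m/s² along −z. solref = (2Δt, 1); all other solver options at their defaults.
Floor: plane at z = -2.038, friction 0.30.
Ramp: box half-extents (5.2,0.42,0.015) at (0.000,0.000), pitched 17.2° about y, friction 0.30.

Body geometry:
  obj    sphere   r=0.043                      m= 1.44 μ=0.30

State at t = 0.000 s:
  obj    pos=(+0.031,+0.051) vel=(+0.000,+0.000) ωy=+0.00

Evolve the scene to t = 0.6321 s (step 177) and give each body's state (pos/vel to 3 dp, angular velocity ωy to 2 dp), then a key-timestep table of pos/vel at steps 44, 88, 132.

State at t = 0.6321 s:
  obj    pos=(+0.299,-0.032) vel=(+0.847,-0.262) ωy=+20.61

Key-timestep trajectory:
   step    t(s)  obj.x    obj.z    obj.vx   obj.vz 
     44  0.1571   +0.048  +0.046  +0.211  -0.065
     88  0.3143   +0.097  +0.031  +0.421  -0.130
    132  0.4714   +0.180  +0.005  +0.632  -0.196


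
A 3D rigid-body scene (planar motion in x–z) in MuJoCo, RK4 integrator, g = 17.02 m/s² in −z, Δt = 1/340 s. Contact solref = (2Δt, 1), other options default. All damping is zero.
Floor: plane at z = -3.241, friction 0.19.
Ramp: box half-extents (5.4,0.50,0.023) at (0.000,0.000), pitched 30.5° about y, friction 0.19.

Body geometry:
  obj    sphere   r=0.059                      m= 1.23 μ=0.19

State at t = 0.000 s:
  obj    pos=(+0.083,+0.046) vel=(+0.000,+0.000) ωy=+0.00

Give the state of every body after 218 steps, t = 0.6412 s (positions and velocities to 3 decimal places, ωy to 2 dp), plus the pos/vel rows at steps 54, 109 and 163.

State at t = 0.6412 s:
  obj    pos=(+1.176,-0.598) vel=(+3.409,-2.008) ωy=+67.04

Key-timestep trajectory:
   step    t(s)  obj.x    obj.z    obj.vx   obj.vz 
     54  0.1588   +0.150  +0.007  +0.845  -0.498
    109  0.3206   +0.356  -0.115  +1.705  -1.004
    163  0.4794   +0.694  -0.314  +2.549  -1.502


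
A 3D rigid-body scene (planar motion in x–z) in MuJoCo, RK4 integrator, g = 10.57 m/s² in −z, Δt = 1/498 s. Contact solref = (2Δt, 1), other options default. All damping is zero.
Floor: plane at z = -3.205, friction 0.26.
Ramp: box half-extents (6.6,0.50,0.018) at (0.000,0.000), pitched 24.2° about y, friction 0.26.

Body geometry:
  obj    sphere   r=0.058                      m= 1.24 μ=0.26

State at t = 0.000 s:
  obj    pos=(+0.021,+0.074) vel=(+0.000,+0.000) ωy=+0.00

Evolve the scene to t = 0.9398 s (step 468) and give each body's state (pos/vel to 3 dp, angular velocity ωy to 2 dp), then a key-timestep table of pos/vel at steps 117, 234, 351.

State at t = 0.9398 s:
  obj    pos=(+1.268,-0.486) vel=(+2.653,-1.192) ωy=+50.14

Key-timestep trajectory:
   step    t(s)  obj.x    obj.z    obj.vx   obj.vz 
    117  0.2349   +0.099  +0.039  +0.663  -0.298
    234  0.4699   +0.333  -0.066  +1.327  -0.596
    351  0.7048   +0.722  -0.241  +1.990  -0.894


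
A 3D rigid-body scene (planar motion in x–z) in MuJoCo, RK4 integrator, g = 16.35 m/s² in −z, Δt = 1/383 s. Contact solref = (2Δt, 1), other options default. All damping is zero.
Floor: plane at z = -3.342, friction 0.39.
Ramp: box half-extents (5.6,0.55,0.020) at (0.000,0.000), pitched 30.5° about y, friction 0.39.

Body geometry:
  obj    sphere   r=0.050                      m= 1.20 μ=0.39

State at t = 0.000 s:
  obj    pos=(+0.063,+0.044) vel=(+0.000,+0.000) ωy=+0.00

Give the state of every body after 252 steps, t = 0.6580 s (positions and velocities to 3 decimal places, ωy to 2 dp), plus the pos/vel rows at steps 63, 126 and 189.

State at t = 0.6580 s:
  obj    pos=(+1.169,-0.607) vel=(+3.360,-1.979) ωy=+77.99

Key-timestep trajectory:
   step    t(s)  obj.x    obj.z    obj.vx   obj.vz 
     63  0.1645   +0.132  +0.003  +0.840  -0.495
    126  0.3290   +0.339  -0.119  +1.680  -0.990
    189  0.4935   +0.685  -0.322  +2.520  -1.485


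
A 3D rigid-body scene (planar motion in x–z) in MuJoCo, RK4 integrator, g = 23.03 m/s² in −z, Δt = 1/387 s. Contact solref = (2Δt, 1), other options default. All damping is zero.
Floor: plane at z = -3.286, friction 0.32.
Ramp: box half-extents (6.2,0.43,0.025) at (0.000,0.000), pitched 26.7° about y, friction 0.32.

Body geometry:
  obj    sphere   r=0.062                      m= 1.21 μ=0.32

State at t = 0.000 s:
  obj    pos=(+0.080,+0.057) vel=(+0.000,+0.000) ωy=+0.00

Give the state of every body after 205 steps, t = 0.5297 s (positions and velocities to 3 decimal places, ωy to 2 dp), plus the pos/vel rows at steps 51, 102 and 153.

State at t = 0.5297 s:
  obj    pos=(+1.007,-0.409) vel=(+3.498,-1.759) ωy=+63.14

Key-timestep trajectory:
   step    t(s)  obj.x    obj.z    obj.vx   obj.vz 
     51  0.1318   +0.137  +0.028  +0.870  -0.438
    102  0.2636   +0.309  -0.058  +1.741  -0.875
    153  0.3953   +0.596  -0.202  +2.611  -1.313


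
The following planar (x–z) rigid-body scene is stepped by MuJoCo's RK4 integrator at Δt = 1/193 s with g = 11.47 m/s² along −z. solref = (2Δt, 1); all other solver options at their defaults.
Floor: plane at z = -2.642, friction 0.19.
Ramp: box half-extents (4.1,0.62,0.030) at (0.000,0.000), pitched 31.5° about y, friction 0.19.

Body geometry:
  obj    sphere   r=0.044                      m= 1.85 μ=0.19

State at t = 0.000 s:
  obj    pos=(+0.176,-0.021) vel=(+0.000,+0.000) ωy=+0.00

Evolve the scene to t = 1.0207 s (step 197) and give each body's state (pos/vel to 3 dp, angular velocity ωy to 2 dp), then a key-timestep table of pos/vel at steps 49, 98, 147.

State at t = 1.0207 s:
  obj    pos=(+2.078,-1.187) vel=(+3.726,-2.283) ωy=+99.28

Key-timestep trajectory:
   step    t(s)  obj.x    obj.z    obj.vx   obj.vz 
     49  0.2539   +0.294  -0.093  +0.927  -0.568
     98  0.5078   +0.647  -0.310  +1.854  -1.136
    147  0.7617   +1.235  -0.670  +2.780  -1.704


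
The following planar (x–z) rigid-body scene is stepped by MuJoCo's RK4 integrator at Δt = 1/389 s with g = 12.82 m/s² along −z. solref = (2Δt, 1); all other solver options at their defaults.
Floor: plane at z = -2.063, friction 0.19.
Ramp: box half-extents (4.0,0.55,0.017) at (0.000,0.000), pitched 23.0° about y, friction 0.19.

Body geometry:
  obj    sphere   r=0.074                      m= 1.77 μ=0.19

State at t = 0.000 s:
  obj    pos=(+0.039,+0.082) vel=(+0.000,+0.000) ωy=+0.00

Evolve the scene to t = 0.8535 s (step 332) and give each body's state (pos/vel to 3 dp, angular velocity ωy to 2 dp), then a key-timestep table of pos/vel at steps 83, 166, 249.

State at t = 0.8535 s:
  obj    pos=(+1.239,-0.427) vel=(+2.811,-1.193) ωy=+41.26

Key-timestep trajectory:
   step    t(s)  obj.x    obj.z    obj.vx   obj.vz 
     83  0.2134   +0.114  +0.050  +0.703  -0.298
    166  0.4267   +0.339  -0.045  +1.406  -0.597
    249  0.6401   +0.714  -0.204  +2.108  -0.895


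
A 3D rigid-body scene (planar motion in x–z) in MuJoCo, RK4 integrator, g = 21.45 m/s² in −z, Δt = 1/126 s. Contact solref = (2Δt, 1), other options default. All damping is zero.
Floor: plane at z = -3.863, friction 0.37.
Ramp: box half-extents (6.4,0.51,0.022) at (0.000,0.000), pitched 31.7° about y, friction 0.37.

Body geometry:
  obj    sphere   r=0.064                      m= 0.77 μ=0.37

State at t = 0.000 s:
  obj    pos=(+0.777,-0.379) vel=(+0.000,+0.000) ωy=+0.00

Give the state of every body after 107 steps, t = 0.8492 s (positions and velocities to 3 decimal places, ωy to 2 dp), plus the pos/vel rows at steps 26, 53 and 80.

State at t = 0.8492 s:
  obj    pos=(+3.247,-1.904) vel=(+5.817,-3.592) ωy=+106.81

Key-timestep trajectory:
   step    t(s)  obj.x    obj.z    obj.vx   obj.vz 
     26  0.2063   +0.923  -0.469  +1.414  -0.873
     53  0.4206   +1.383  -0.753  +2.881  -1.780
     80  0.6349   +2.158  -1.232  +4.349  -2.686


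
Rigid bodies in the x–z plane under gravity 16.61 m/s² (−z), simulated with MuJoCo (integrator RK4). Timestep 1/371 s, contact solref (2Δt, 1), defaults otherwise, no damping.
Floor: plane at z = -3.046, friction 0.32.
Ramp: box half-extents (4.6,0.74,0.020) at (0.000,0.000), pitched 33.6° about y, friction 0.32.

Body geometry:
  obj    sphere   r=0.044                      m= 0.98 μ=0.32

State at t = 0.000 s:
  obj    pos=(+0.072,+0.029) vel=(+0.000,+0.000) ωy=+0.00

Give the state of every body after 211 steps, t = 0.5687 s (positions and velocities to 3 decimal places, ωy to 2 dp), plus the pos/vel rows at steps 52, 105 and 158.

State at t = 0.5687 s:
  obj    pos=(+0.957,-0.559) vel=(+3.110,-2.067) ωy=+84.85

Key-timestep trajectory:
   step    t(s)  obj.x    obj.z    obj.vx   obj.vz 
     52  0.1402   +0.126  -0.007  +0.767  -0.509
    105  0.2830   +0.291  -0.117  +1.548  -1.028
    158  0.4259   +0.568  -0.301  +2.329  -1.548


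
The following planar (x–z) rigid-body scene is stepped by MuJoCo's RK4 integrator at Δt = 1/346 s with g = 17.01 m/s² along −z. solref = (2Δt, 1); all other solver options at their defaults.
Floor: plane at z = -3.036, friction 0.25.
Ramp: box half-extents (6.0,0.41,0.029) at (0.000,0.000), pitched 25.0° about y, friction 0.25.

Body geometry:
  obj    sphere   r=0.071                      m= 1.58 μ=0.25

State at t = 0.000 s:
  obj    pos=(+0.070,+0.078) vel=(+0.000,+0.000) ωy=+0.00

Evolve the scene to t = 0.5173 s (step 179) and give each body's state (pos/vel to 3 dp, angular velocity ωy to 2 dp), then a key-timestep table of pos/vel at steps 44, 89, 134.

State at t = 0.5173 s:
  obj    pos=(+0.693,-0.213) vel=(+2.408,-1.123) ωy=+37.41

Key-timestep trajectory:
   step    t(s)  obj.x    obj.z    obj.vx   obj.vz 
     44  0.1272   +0.108  +0.060  +0.592  -0.276
     89  0.2572   +0.224  +0.006  +1.197  -0.558
    134  0.3873   +0.419  -0.085  +1.802  -0.840


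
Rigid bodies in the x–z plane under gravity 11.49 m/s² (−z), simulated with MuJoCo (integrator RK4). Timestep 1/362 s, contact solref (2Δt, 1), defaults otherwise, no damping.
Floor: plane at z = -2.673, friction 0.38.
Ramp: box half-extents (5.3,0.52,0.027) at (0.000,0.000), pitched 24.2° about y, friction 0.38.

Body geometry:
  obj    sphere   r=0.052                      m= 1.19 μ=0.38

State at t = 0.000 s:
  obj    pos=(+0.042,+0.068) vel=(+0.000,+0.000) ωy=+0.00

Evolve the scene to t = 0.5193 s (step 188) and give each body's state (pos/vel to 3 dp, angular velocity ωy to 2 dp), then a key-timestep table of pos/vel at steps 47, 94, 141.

State at t = 0.5193 s:
  obj    pos=(+0.456,-0.118) vel=(+1.594,-0.716) ωy=+33.59

Key-timestep trajectory:
   step    t(s)  obj.x    obj.z    obj.vx   obj.vz 
     47  0.1298   +0.068  +0.056  +0.399  -0.179
     94  0.2597   +0.145  +0.021  +0.797  -0.358
    141  0.3895   +0.275  -0.037  +1.195  -0.537


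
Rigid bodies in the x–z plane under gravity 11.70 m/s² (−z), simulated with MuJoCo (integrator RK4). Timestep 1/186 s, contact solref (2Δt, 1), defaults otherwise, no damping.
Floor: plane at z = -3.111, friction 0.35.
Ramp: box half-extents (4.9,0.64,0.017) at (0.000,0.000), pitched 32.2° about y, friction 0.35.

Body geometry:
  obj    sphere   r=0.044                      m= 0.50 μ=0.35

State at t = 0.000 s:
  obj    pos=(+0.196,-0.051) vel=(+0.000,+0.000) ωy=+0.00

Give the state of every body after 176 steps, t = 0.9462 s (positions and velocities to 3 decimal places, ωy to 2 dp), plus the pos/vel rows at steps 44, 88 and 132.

State at t = 0.9462 s:
  obj    pos=(+1.883,-1.114) vel=(+3.566,-2.245) ωy=+95.75

Key-timestep trajectory:
   step    t(s)  obj.x    obj.z    obj.vx   obj.vz 
     44  0.2366   +0.301  -0.118  +0.892  -0.561
     88  0.4731   +0.618  -0.317  +1.783  -1.123
    132  0.7097   +1.145  -0.649  +2.674  -1.684


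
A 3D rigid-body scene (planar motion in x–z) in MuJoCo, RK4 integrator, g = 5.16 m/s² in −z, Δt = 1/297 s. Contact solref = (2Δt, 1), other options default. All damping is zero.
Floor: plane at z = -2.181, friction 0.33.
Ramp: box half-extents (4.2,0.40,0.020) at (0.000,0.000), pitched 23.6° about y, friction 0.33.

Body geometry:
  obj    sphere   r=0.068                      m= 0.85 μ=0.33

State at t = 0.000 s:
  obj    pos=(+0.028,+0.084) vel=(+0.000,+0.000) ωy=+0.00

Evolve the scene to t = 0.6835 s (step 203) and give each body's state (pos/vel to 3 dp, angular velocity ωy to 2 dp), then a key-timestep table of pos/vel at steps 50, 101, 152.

State at t = 0.6835 s:
  obj    pos=(+0.344,-0.054) vel=(+0.924,-0.404) ωy=+14.83

Key-timestep trajectory:
   step    t(s)  obj.x    obj.z    obj.vx   obj.vz 
     50  0.1684   +0.047  +0.075  +0.228  -0.099
    101  0.3401   +0.106  +0.050  +0.460  -0.201
    152  0.5118   +0.205  +0.006  +0.692  -0.302


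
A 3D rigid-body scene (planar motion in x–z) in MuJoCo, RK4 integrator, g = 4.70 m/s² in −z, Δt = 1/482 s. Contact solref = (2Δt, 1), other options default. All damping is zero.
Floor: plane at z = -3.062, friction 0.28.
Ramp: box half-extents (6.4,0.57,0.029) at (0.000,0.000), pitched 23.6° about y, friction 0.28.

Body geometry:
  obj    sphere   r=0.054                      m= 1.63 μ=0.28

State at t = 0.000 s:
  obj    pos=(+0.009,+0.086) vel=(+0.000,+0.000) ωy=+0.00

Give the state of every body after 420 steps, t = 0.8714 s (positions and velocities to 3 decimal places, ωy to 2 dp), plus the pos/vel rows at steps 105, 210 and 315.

State at t = 0.8714 s:
  obj    pos=(+0.477,-0.118) vel=(+1.073,-0.469) ωy=+21.69

Key-timestep trajectory:
   step    t(s)  obj.x    obj.z    obj.vx   obj.vz 
    105  0.2178   +0.039  +0.074  +0.268  -0.117
    210  0.4357   +0.126  +0.035  +0.537  -0.234
    315  0.6535   +0.272  -0.028  +0.805  -0.352
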